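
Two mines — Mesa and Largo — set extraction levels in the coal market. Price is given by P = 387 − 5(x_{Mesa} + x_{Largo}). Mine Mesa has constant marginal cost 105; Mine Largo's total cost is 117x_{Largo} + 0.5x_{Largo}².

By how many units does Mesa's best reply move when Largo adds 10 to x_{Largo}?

Mine Mesa's profit: π = x_{Mesa}(387 − 5(x_{Mesa} + x_{Largo})) − 105x_{Mesa}.
∂π/∂x_{Mesa} = 282 − 10x_{Mesa} − 5x_{Largo} = 0, so x_{Mesa} = 28.2 − 0.5x_{Largo}.
The reaction-function slope is −0.5, so a 10-unit rise in x_{Largo} moves x_{Mesa} by −0.5 × 10 = −5. Mesa's best response falls — the actions are strategic substitutes.

-5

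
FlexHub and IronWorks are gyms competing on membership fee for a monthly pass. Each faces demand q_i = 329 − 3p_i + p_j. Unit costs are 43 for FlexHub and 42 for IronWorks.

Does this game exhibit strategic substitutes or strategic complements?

strategic complements

FlexHub's profit: π = (p_{FlexHub} − 43)(329 − 3p_{FlexHub} + p_{IronWorks}).
∂π/∂p_{FlexHub} = 458 − 6p_{FlexHub} + p_{IronWorks} = 0 ⇒ p_{FlexHub} = 229/3 + (1/6)p_{IronWorks}.
The best-response slope dp_{FlexHub}/dp_{IronWorks} = 1/6 > 0: the reaction function is upward-sloping, so the choices are strategic complements.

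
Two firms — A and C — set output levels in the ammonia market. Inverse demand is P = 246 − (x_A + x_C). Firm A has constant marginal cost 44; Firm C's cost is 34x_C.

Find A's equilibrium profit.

Firm A's profit: π = x_A(246 − (x_A + x_C)) − 44x_A.
∂π/∂x_A = 202 − 2x_A − x_C = 0, so x_A = 101 − 0.5x_C.
By the same steps for C: x_C = 106 − 0.5x_A.
Solving the two reaction functions simultaneously: (1 − (−0.5)(−0.5))x_A = 101 − 0.5·106, so 0.75x_A = 48 and x_A = 64.
Then x_C = 106 − 0.5·64 = 74.
Price P = 246 − 138 = 108.
A's profit: (108 − 44)·64 = 4096.

4096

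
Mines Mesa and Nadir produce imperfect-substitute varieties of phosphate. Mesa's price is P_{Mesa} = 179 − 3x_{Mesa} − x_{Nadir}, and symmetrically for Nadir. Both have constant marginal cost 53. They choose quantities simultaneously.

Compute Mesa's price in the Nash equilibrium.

Mine Mesa's profit: π = x_{Mesa}(179 − 3x_{Mesa} − x_{Nadir}) − 53x_{Mesa}.
∂π/∂x_{Mesa} = 126 − 6x_{Mesa} − x_{Nadir} = 0 ⇒ x_{Mesa} = 21 − (1/6)x_{Nadir}.
By symmetry x_{Nadir} = x_{Mesa}; substituting into the reaction function, (7/6)x_{Mesa} = 21 and x_{Mesa} = 18.
P_{Mesa} = 179 − 3·18 − 18 = 107.

107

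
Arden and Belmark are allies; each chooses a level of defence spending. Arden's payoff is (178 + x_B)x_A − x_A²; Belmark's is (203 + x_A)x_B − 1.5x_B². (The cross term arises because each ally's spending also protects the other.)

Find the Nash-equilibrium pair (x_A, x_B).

Expanding Arden's payoff: 178x_A + x_Bx_A − x_A².
∂π/∂x_A = 178 + x_B − 2x_A = 0, so x_A = 89 + 0.5x_B.
Likewise for Belmark: x_B = 203/3 + (1/3)x_A.
Solving the two reaction functions simultaneously: (1 − (0.5)(1/3))x_A = 89 + 0.5·(203/3), so (5/6)x_A = 737/6 and x_A = 147.4.
Then x_B = 203/3 + (1/3)·147.4 = 116.8.

147.4, 116.8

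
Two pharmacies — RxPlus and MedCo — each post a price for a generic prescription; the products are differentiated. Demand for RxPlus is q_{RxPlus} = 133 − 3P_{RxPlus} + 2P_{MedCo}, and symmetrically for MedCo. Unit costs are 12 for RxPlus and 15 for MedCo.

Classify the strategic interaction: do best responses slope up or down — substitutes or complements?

strategic complements

RxPlus's profit: π = (P_{RxPlus} − 12)(133 − 3P_{RxPlus} + 2P_{MedCo}).
∂π/∂P_{RxPlus} = 169 − 6P_{RxPlus} + 2P_{MedCo} = 0 ⇒ P_{RxPlus} = 169/6 + (1/3)P_{MedCo}.
The best-response slope dP_{RxPlus}/dP_{MedCo} = 1/3 > 0: the reaction function is upward-sloping, so the choices are strategic complements.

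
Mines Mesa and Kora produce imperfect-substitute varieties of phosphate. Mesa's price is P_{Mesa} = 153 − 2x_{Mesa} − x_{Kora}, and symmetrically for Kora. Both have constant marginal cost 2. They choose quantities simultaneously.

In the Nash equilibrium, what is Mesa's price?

62.4

Mine Mesa's profit: π = x_{Mesa}(153 − 2x_{Mesa} − x_{Kora}) − 2x_{Mesa}.
∂π/∂x_{Mesa} = 151 − 4x_{Mesa} − x_{Kora} = 0 ⇒ x_{Mesa} = 37.75 − 0.25x_{Kora}.
The game is symmetric, so in equilibrium x_{Kora} = x_{Mesa}: the reaction function gives 1.25x_{Mesa} = 37.75, hence x_{Mesa} = 30.2.
P_{Mesa} = 153 − 2·30.2 − 30.2 = 62.4.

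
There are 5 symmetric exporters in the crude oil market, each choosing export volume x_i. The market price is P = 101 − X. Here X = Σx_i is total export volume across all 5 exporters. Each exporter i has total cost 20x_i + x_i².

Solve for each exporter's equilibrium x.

A representative exporter's profit is π_i = x_i(101 − X) − 20x_i − x_i², with X = x_i + Σ_{j≠i} x_j.
First-order condition: 81 − 4x_i − Σ_{j≠i} x_j = 0.
In a symmetric equilibrium every exporter chooses the same x, so Σ_{j≠i} x_j = 4x. The condition becomes 81 − 8x = 0, giving x = 81/8 = 10.125.

10.125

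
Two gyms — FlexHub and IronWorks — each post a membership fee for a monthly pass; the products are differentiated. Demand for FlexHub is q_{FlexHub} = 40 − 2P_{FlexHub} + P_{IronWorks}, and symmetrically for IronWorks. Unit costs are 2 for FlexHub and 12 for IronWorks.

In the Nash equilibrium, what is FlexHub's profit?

392

FlexHub's profit: π = (P_{FlexHub} − 2)(40 − 2P_{FlexHub} + P_{IronWorks}).
∂π/∂P_{FlexHub} = 44 − 4P_{FlexHub} + P_{IronWorks} = 0 ⇒ P_{FlexHub} = 11 + 0.25P_{IronWorks}.
Similarly P_{IronWorks} = 16 + 0.25P_{FlexHub}.
Solving the two reaction functions simultaneously: (1 − (0.25)(0.25))P_{FlexHub} = 11 + 0.25·16, so 0.9375P_{FlexHub} = 15 and P_{FlexHub} = 16.
Then P_{IronWorks} = 16 + 0.25·16 = 20.
q_{FlexHub} = 40 − 2·16 + 20 = 28.
Profit = (16 − 2)·28 = 392.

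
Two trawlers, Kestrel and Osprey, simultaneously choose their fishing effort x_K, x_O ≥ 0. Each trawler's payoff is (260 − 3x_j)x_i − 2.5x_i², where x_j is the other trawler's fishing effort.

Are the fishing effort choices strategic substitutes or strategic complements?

Kestrel's payoff is (260 − 3x_O)x_K − 2.5x_K².
∂π/∂x_K = 260 − 3x_O − 5x_K = 0, so x_K = 52 − 0.6x_O.
The best-response slope dx_K/dx_O = −0.6 < 0: the reaction function is downward-sloping, so the choices are strategic substitutes.

strategic substitutes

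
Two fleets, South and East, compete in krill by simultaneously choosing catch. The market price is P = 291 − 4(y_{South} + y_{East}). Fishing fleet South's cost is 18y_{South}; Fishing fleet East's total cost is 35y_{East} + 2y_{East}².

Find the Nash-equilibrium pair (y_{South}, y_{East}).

Fishing fleet South's profit: π = y_{South}(291 − 4(y_{South} + y_{East})) − 18y_{South}.
∂π/∂y_{South} = 273 − 8y_{South} − 4y_{East} = 0, so y_{South} = 34.125 − 0.5y_{East}.
For East: ∂π/∂y_{East} = 256 − 12y_{East} − 4y_{South} = 0 ⇒ y_{East} = 64/3 − (1/3)y_{South}.
Substituting the second reaction function into the first: y_{South} = 34.125 − 0.5(64/3 − (1/3)y_{South}), which gives (5/6)y_{South} = 563/24 ⇒ y_{South} = 28.15.
Then y_{East} = 64/3 − (1/3)·28.15 = 11.95.

28.15, 11.95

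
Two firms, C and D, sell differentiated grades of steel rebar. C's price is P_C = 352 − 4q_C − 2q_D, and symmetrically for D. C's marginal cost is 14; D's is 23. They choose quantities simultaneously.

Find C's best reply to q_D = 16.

38.25

Firm C's profit: π = q_C(352 − 4q_C − 2q_D) − 14q_C.
∂π/∂q_C = 338 − 8q_C − 2q_D = 0 ⇒ q_C = 42.25 − 0.25q_D.
At q_D = 16: q_C = 42.25 − 0.25·16 = 38.25.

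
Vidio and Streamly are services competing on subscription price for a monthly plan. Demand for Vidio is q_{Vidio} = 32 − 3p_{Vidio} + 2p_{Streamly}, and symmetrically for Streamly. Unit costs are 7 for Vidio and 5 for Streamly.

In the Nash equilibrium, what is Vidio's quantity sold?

17.625

Vidio's profit: π = (p_{Vidio} − 7)(32 − 3p_{Vidio} + 2p_{Streamly}).
∂π/∂p_{Vidio} = 53 − 6p_{Vidio} + 2p_{Streamly} = 0 ⇒ p_{Vidio} = 53/6 + (1/3)p_{Streamly}.
Similarly p_{Streamly} = 47/6 + (1/3)p_{Vidio}.
Substituting the second reaction function into the first: p_{Vidio} = 53/6 + (1/3)(47/6 + (1/3)p_{Vidio}), which gives (8/9)p_{Vidio} = 103/9 ⇒ p_{Vidio} = 12.875.
Then p_{Streamly} = 47/6 + (1/3)·12.875 = 12.125.
q_{Vidio} = 32 − 3·12.875 + 2·12.125 = 17.625.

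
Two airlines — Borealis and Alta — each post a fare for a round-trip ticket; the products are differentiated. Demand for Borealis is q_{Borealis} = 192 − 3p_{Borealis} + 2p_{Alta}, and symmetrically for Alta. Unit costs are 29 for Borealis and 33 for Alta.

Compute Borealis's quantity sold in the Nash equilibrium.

124.5

Borealis's profit: π = (p_{Borealis} − 29)(192 − 3p_{Borealis} + 2p_{Alta}).
∂π/∂p_{Borealis} = 279 − 6p_{Borealis} + 2p_{Alta} = 0 ⇒ p_{Borealis} = 46.5 + (1/3)p_{Alta}.
Similarly p_{Alta} = 48.5 + (1/3)p_{Borealis}.
Substituting the second reaction function into the first: p_{Borealis} = 46.5 + (1/3)(48.5 + (1/3)p_{Borealis}), which gives (8/9)p_{Borealis} = 188/3 ⇒ p_{Borealis} = 70.5.
Then p_{Alta} = 48.5 + (1/3)·70.5 = 72.
q_{Borealis} = 192 − 3·70.5 + 2·72 = 124.5.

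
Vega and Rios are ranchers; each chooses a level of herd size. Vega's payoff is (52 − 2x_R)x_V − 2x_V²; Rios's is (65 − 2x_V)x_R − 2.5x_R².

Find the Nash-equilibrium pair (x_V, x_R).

Expanding Vega's payoff: 52x_V − 2x_Rx_V − 2x_V².
∂π/∂x_V = 52 − 2x_R − 4x_V = 0, so x_V = 13 − 0.5x_R.
Likewise for Rios: x_R = 13 − 0.4x_V.
Plugging x_R into Vega's best response: x_V = 13 − 0.5(13 − 0.4x_V) ⇒ 0.8x_V = 6.5, so x_V = 8.125.
Then x_R = 13 − 0.4·8.125 = 9.75.

8.125, 9.75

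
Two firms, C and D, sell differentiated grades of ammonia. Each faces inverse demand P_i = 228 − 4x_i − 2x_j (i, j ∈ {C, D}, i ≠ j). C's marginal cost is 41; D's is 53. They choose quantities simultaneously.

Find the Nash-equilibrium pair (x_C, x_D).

19.1, 17.1

Firm C's profit: π = x_C(228 − 4x_C − 2x_D) − 41x_C.
∂π/∂x_C = 187 − 8x_C − 2x_D = 0 ⇒ x_C = 23.375 − 0.25x_D.
Similarly x_D = 21.875 − 0.25x_C.
Solving the two reaction functions simultaneously: (1 − (−0.25)(−0.25))x_C = 23.375 − 0.25·21.875, so 0.9375x_C = 573/32 and x_C = 19.1.
Then x_D = 21.875 − 0.25·19.1 = 17.1.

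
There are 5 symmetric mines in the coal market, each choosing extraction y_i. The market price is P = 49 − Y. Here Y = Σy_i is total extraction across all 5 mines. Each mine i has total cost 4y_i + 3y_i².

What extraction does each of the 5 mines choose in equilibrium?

3.75

A representative mine's profit is π_i = y_i(49 − Y) − 4y_i − 3y_i², with Y = y_i + Σ_{j≠i} y_j.
First-order condition: 45 − 8y_i − Σ_{j≠i} y_j = 0.
Imposing symmetry (y_j = y for all j) turns Σ_{j≠i} y_j into 4y, so 45 = 12y and y = 3.75.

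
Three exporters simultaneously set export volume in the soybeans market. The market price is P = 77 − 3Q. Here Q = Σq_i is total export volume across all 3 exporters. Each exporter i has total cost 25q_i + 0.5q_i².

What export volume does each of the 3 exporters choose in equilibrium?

4

A representative exporter's profit is π_i = q_i(77 − 3Q) − 25q_i − 0.5q_i², with Q = q_i + Σ_{j≠i} q_j.
First-order condition: 52 − 7q_i − 3Σ_{j≠i} q_j = 0.
In a symmetric equilibrium every exporter chooses the same q, so Σ_{j≠i} q_j = 2q. The condition becomes 52 − 13q = 0, giving q = 52/13 = 4.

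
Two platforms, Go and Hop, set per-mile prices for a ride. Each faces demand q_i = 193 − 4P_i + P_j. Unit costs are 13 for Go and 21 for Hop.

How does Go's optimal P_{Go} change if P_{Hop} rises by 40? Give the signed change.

Go's profit: π = (P_{Go} − 13)(193 − 4P_{Go} + P_{Hop}).
∂π/∂P_{Go} = 245 − 8P_{Go} + P_{Hop} = 0 ⇒ P_{Go} = 30.625 + 0.125P_{Hop}.
The reaction-function slope is 0.125, so a 40-unit rise in P_{Hop} moves P_{Go} by 0.125 × 40 = 5. Go's best response rises — the actions are strategic complements.

5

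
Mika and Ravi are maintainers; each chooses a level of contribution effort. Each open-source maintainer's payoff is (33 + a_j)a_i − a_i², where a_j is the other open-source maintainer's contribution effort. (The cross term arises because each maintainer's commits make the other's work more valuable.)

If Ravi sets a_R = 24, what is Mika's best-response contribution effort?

Mika's payoff is (33 + a_R)a_M − a_M².
∂π/∂a_M = 33 + a_R − 2a_M = 0, so a_M = 16.5 + 0.5a_R.
At a_R = 24: a_M = 16.5 + 0.5·24 = 28.5.

28.5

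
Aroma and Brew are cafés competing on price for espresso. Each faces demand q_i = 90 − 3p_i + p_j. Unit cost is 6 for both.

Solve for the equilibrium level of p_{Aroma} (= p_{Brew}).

21.6

Aroma's profit: π = (p_{Aroma} − 6)(90 − 3p_{Aroma} + p_{Brew}).
∂π/∂p_{Aroma} = 108 − 6p_{Aroma} + p_{Brew} = 0 ⇒ p_{Aroma} = 18 + (1/6)p_{Brew}.
By symmetry p_{Brew} = p_{Aroma}; substituting into the reaction function, (5/6)p_{Aroma} = 18 and p_{Aroma} = 21.6.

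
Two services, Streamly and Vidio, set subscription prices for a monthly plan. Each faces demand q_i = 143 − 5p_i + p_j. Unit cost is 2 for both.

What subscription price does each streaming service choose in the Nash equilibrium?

Streamly's profit: π = (p_{Streamly} − 2)(143 − 5p_{Streamly} + p_{Vidio}).
∂π/∂p_{Streamly} = 153 − 10p_{Streamly} + p_{Vidio} = 0 ⇒ p_{Streamly} = 15.3 + 0.1p_{Vidio}.
The game is symmetric, so in equilibrium p_{Vidio} = p_{Streamly}: the reaction function gives 0.9p_{Streamly} = 15.3, hence p_{Streamly} = 17.

17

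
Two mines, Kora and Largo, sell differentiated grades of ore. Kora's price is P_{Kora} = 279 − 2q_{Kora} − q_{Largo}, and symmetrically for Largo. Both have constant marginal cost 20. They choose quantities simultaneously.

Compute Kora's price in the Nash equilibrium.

Mine Kora's profit: π = q_{Kora}(279 − 2q_{Kora} − q_{Largo}) − 20q_{Kora}.
∂π/∂q_{Kora} = 259 − 4q_{Kora} − q_{Largo} = 0 ⇒ q_{Kora} = 64.75 − 0.25q_{Largo}.
The game is symmetric, so in equilibrium q_{Largo} = q_{Kora}: the reaction function gives 1.25q_{Kora} = 64.75, hence q_{Kora} = 51.8.
P_{Kora} = 279 − 2·51.8 − 51.8 = 123.6.

123.6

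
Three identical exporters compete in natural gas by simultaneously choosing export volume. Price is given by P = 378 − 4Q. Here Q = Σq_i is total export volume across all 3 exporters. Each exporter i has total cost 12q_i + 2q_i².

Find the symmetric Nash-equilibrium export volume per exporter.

18.3

A representative exporter's profit is π_i = q_i(378 − 4Q) − 12q_i − 2q_i², with Q = q_i + Σ_{j≠i} q_j.
First-order condition: 366 − 12q_i − 4Σ_{j≠i} q_j = 0.
Imposing symmetry (q_j = q for all j) turns Σ_{j≠i} q_j into 2q, so 366 = 20q and q = 18.3.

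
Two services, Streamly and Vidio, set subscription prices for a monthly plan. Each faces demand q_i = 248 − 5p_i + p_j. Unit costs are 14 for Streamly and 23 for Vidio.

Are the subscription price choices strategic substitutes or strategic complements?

Streamly's profit: π = (p_{Streamly} − 14)(248 − 5p_{Streamly} + p_{Vidio}).
∂π/∂p_{Streamly} = 318 − 10p_{Streamly} + p_{Vidio} = 0 ⇒ p_{Streamly} = 31.8 + 0.1p_{Vidio}.
The best-response slope dp_{Streamly}/dp_{Vidio} = 0.1 > 0: the reaction function is upward-sloping, so the choices are strategic complements.

strategic complements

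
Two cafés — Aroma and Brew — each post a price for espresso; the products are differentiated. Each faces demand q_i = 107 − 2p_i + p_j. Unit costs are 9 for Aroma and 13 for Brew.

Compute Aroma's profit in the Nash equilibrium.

2204.48

Aroma's profit: π = (p_{Aroma} − 9)(107 − 2p_{Aroma} + p_{Brew}).
∂π/∂p_{Aroma} = 125 − 4p_{Aroma} + p_{Brew} = 0 ⇒ p_{Aroma} = 31.25 + 0.25p_{Brew}.
Similarly p_{Brew} = 33.25 + 0.25p_{Aroma}.
Solving the two reaction functions simultaneously: (1 − (0.25)(0.25))p_{Aroma} = 31.25 + 0.25·33.25, so 0.9375p_{Aroma} = 39.5625 and p_{Aroma} = 42.2.
Then p_{Brew} = 33.25 + 0.25·42.2 = 43.8.
q_{Aroma} = 107 − 2·42.2 + 43.8 = 66.4.
Profit = (42.2 − 9)·66.4 = 2204.48.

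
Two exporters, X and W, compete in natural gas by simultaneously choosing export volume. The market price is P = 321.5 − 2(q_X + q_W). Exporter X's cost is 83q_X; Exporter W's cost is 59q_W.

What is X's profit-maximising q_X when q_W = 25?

Exporter X's profit: π = q_X(321.5 − 2(q_X + q_W)) − 83q_X.
∂π/∂q_X = 238.5 − 4q_X − 2q_W = 0, so q_X = 59.625 − 0.5q_W.
At q_W = 25: q_X = 59.625 − 0.5·25 = 47.125.

47.125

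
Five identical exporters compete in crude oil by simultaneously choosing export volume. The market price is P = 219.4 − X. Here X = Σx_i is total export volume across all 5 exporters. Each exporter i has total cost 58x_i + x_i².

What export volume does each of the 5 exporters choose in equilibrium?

20.175

A representative exporter's profit is π_i = x_i(219.4 − X) − 58x_i − x_i², with X = x_i + Σ_{j≠i} x_j.
First-order condition: 161.4 − 4x_i − Σ_{j≠i} x_j = 0.
Imposing symmetry (x_j = x for all j) turns Σ_{j≠i} x_j into 4x, so 161.4 = 8x and x = 20.175.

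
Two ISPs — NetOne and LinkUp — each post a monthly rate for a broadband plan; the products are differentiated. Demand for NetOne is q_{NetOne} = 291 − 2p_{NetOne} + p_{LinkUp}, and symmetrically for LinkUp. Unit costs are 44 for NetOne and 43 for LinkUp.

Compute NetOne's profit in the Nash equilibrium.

13513.68

NetOne's profit: π = (p_{NetOne} − 44)(291 − 2p_{NetOne} + p_{LinkUp}).
∂π/∂p_{NetOne} = 379 − 4p_{NetOne} + p_{LinkUp} = 0 ⇒ p_{NetOne} = 94.75 + 0.25p_{LinkUp}.
Similarly p_{LinkUp} = 94.25 + 0.25p_{NetOne}.
Substituting the second reaction function into the first: p_{NetOne} = 94.75 + 0.25(94.25 + 0.25p_{NetOne}), which gives 0.9375p_{NetOne} = 118.3125 ⇒ p_{NetOne} = 126.2.
Then p_{LinkUp} = 94.25 + 0.25·126.2 = 125.8.
q_{NetOne} = 291 − 2·126.2 + 125.8 = 164.4.
Profit = (126.2 − 44)·164.4 = 13513.68.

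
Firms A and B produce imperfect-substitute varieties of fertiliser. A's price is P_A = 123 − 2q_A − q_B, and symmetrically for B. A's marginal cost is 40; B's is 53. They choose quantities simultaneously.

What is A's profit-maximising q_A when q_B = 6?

19.25

Firm A's profit: π = q_A(123 − 2q_A − q_B) − 40q_A.
∂π/∂q_A = 83 − 4q_A − q_B = 0 ⇒ q_A = 20.75 − 0.25q_B.
At q_B = 6: q_A = 20.75 − 0.25·6 = 19.25.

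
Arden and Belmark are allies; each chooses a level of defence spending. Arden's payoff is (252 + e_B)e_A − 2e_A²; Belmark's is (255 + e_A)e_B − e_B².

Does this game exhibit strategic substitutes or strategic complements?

strategic complements

Expanding Arden's payoff: 252e_A + e_Be_A − 2e_A².
∂π/∂e_A = 252 + e_B − 4e_A = 0, so e_A = 63 + 0.25e_B.
The best-response slope de_A/de_B = 0.25 > 0: the reaction function is upward-sloping, so the choices are strategic complements.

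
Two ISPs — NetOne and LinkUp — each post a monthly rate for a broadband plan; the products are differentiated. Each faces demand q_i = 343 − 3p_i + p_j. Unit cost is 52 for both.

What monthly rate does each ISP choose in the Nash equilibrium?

NetOne's profit: π = (p_{NetOne} − 52)(343 − 3p_{NetOne} + p_{LinkUp}).
∂π/∂p_{NetOne} = 499 − 6p_{NetOne} + p_{LinkUp} = 0 ⇒ p_{NetOne} = 499/6 + (1/6)p_{LinkUp}.
Setting p_{NetOne} = p_{LinkUp} in the reaction function: p_{NetOne} = 499/6 + (1/6)p_{NetOne}, so p_{NetOne} = (499/6) / (5/6) = 99.8.

99.8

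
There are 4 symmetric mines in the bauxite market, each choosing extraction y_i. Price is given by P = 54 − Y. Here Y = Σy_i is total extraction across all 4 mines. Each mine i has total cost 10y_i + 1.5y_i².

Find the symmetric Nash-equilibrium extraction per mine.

5.5

A representative mine's profit is π_i = y_i(54 − Y) − 10y_i − 1.5y_i², with Y = y_i + Σ_{j≠i} y_j.
First-order condition: 44 − 5y_i − Σ_{j≠i} y_j = 0.
With identical mines, set every y_j = y: then 44 − 5y − 3y = 0, i.e. y = 44/8 = 5.5.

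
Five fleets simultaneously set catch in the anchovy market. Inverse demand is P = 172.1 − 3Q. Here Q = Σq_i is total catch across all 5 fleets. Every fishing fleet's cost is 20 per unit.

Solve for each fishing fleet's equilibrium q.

8.45

A representative fishing fleet's profit is π_i = q_i(172.1 − 3Q) − 20q_i, with Q = q_i + Σ_{j≠i} q_j.
First-order condition: 152.1 − 6q_i − 3Σ_{j≠i} q_j = 0.
Imposing symmetry (q_j = q for all j) turns Σ_{j≠i} q_j into 4q, so 152.1 = 18q and q = 8.45.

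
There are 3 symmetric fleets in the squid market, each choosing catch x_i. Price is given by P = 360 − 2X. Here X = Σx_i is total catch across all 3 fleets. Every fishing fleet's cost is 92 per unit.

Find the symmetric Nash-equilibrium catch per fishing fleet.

A representative fishing fleet's profit is π_i = x_i(360 − 2X) − 92x_i, with X = x_i + Σ_{j≠i} x_j.
First-order condition: 268 − 4x_i − 2Σ_{j≠i} x_j = 0.
With identical fishing fleets, set every x_j = x: then 268 − 4x − 4x = 0, i.e. x = 268/8 = 33.5.

33.5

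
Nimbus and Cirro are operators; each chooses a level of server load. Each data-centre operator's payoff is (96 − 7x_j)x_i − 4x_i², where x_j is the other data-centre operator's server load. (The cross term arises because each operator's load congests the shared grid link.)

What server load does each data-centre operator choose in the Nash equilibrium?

Nimbus's payoff is (96 − 7x_C)x_N − 4x_N².
∂π/∂x_N = 96 − 7x_C − 8x_N = 0, so x_N = 12 − 0.875x_C.
By symmetry x_C = x_N; substituting into the reaction function, 1.875x_N = 12 and x_N = 6.4.

6.4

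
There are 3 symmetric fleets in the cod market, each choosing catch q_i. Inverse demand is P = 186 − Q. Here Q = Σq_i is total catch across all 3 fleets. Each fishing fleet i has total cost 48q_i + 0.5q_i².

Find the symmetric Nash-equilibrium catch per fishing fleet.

A representative fishing fleet's profit is π_i = q_i(186 − Q) − 48q_i − 0.5q_i², with Q = q_i + Σ_{j≠i} q_j.
First-order condition: 138 − 3q_i − Σ_{j≠i} q_j = 0.
With identical fishing fleets, set every q_j = q: then 138 − 3q − 2q = 0, i.e. q = 138/5 = 27.6.

27.6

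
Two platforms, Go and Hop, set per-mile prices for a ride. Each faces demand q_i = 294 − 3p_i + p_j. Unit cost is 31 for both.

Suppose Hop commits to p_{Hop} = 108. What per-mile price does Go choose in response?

82.5

Go's profit: π = (p_{Go} − 31)(294 − 3p_{Go} + p_{Hop}).
∂π/∂p_{Go} = 387 − 6p_{Go} + p_{Hop} = 0 ⇒ p_{Go} = 64.5 + (1/6)p_{Hop}.
At p_{Hop} = 108: p_{Go} = 64.5 + (1/6)·108 = 82.5.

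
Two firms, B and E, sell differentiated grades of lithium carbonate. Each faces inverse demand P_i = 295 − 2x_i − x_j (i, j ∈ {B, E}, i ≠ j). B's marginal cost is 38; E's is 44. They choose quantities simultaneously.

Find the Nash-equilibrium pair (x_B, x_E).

51.8, 49.8

Firm B's profit: π = x_B(295 − 2x_B − x_E) − 38x_B.
∂π/∂x_B = 257 − 4x_B − x_E = 0 ⇒ x_B = 64.25 − 0.25x_E.
Similarly x_E = 62.75 − 0.25x_B.
Plugging x_E into B's best response: x_B = 64.25 − 0.25(62.75 − 0.25x_B) ⇒ 0.9375x_B = 48.5625, so x_B = 51.8.
Then x_E = 62.75 − 0.25·51.8 = 49.8.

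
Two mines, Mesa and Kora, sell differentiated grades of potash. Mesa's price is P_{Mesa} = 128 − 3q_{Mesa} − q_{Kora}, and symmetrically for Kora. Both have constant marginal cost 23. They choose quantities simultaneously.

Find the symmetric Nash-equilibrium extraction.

15

Mine Mesa's profit: π = q_{Mesa}(128 − 3q_{Mesa} − q_{Kora}) − 23q_{Mesa}.
∂π/∂q_{Mesa} = 105 − 6q_{Mesa} − q_{Kora} = 0 ⇒ q_{Mesa} = 17.5 − (1/6)q_{Kora}.
The game is symmetric, so in equilibrium q_{Kora} = q_{Mesa}: the reaction function gives (7/6)q_{Mesa} = 17.5, hence q_{Mesa} = 15.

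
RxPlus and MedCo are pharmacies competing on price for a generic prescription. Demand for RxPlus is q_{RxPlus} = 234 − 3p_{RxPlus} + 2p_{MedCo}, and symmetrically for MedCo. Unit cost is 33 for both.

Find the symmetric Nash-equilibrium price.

RxPlus's profit: π = (p_{RxPlus} − 33)(234 − 3p_{RxPlus} + 2p_{MedCo}).
∂π/∂p_{RxPlus} = 333 − 6p_{RxPlus} + 2p_{MedCo} = 0 ⇒ p_{RxPlus} = 55.5 + (1/3)p_{MedCo}.
Setting p_{RxPlus} = p_{MedCo} in the reaction function: p_{RxPlus} = 55.5 + (1/3)p_{RxPlus}, so p_{RxPlus} = 55.5 / (2/3) = 83.25.

83.25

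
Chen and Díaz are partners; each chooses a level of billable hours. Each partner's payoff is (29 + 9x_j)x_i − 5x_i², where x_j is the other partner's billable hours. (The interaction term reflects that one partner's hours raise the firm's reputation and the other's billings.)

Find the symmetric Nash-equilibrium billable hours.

29

Chen's payoff is (29 + 9x_D)x_C − 5x_C².
∂π/∂x_C = 29 + 9x_D − 10x_C = 0, so x_C = 2.9 + 0.9x_D.
Setting x_C = x_D in the reaction function: x_C = 2.9 + 0.9x_C, so x_C = 2.9 / 0.1 = 29.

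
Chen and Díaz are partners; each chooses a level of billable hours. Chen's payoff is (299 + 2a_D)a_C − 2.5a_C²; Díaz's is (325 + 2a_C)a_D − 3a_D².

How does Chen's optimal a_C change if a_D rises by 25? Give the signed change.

Expanding Chen's payoff: 299a_C + 2a_Da_C − 2.5a_C².
∂π/∂a_C = 299 + 2a_D − 5a_C = 0, so a_C = 59.8 + 0.4a_D.
The reaction-function slope is 0.4, so a 25-unit rise in a_D moves a_C by 0.4 × 25 = 10. Chen's best response rises — the actions are strategic complements.

10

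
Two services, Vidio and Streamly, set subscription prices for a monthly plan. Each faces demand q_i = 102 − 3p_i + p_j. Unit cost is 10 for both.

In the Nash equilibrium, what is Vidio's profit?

806.88

Vidio's profit: π = (p_{Vidio} − 10)(102 − 3p_{Vidio} + p_{Streamly}).
∂π/∂p_{Vidio} = 132 − 6p_{Vidio} + p_{Streamly} = 0 ⇒ p_{Vidio} = 22 + (1/6)p_{Streamly}.
Setting p_{Vidio} = p_{Streamly} in the reaction function: p_{Vidio} = 22 + (1/6)p_{Vidio}, so p_{Vidio} = 22 / (5/6) = 26.4.
q_{Vidio} = 102 − 3·26.4 + 26.4 = 49.2.
Profit = (26.4 − 10)·49.2 = 806.88.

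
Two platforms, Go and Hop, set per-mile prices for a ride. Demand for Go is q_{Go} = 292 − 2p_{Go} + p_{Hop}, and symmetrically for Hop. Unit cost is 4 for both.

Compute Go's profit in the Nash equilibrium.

Go's profit: π = (p_{Go} − 4)(292 − 2p_{Go} + p_{Hop}).
∂π/∂p_{Go} = 300 − 4p_{Go} + p_{Hop} = 0 ⇒ p_{Go} = 75 + 0.25p_{Hop}.
The game is symmetric, so in equilibrium p_{Hop} = p_{Go}: the reaction function gives 0.75p_{Go} = 75, hence p_{Go} = 100.
q_{Go} = 292 − 2·100 + 100 = 192.
Profit = (100 − 4)·192 = 18432.

18432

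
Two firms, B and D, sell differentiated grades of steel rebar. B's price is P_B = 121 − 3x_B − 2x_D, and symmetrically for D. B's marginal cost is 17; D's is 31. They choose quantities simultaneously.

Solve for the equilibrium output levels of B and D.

13.875, 10.375

Firm B's profit: π = x_B(121 − 3x_B − 2x_D) − 17x_B.
∂π/∂x_B = 104 − 6x_B − 2x_D = 0 ⇒ x_B = 52/3 − (1/3)x_D.
Similarly x_D = 15 − (1/3)x_B.
Plugging x_D into B's best response: x_B = 52/3 − (1/3)(15 − (1/3)x_B) ⇒ (8/9)x_B = 37/3, so x_B = 13.875.
Then x_D = 15 − (1/3)·13.875 = 10.375.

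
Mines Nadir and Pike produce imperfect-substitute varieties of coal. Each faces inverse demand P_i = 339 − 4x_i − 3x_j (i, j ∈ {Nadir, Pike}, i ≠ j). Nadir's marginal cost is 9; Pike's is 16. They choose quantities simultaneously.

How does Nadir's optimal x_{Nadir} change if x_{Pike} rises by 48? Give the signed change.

-18

Mine Nadir's profit: π = x_{Nadir}(339 − 4x_{Nadir} − 3x_{Pike}) − 9x_{Nadir}.
∂π/∂x_{Nadir} = 330 − 8x_{Nadir} − 3x_{Pike} = 0 ⇒ x_{Nadir} = 41.25 − 0.375x_{Pike}.
The reaction-function slope is −0.375, so a 48-unit rise in x_{Pike} moves x_{Nadir} by −0.375 × 48 = −18. Nadir's best response falls — the actions are strategic substitutes.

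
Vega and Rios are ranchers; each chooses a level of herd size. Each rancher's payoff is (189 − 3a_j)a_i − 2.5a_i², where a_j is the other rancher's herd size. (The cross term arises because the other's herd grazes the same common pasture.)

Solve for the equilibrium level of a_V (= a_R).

Vega's payoff is (189 − 3a_R)a_V − 2.5a_V².
∂π/∂a_V = 189 − 3a_R − 5a_V = 0, so a_V = 37.8 − 0.6a_R.
By symmetry a_R = a_V; substituting into the reaction function, 1.6a_V = 37.8 and a_V = 23.625.

23.625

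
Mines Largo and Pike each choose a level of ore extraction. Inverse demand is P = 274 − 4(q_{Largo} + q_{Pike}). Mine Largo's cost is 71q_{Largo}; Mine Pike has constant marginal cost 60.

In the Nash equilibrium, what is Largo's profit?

Mine Largo's profit: π = q_{Largo}(274 − 4(q_{Largo} + q_{Pike})) − 71q_{Largo}.
∂π/∂q_{Largo} = 203 − 8q_{Largo} − 4q_{Pike} = 0, so q_{Largo} = 25.375 − 0.5q_{Pike}.
By the same steps for Pike: q_{Pike} = 26.75 − 0.5q_{Largo}.
Plugging q_{Pike} into Largo's best response: q_{Largo} = 25.375 − 0.5(26.75 − 0.5q_{Largo}) ⇒ 0.75q_{Largo} = 12, so q_{Largo} = 16.
Then q_{Pike} = 26.75 − 0.5·16 = 18.75.
Price P = 274 − 4·34.75 = 135.
Largo's profit: (135 − 71)·16 = 1024.

1024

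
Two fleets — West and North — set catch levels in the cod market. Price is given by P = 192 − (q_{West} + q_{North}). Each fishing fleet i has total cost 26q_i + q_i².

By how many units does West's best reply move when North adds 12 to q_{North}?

-3

Fishing fleet West's profit: π = q_{West}(192 − (q_{West} + q_{North})) − 26q_{West} − q_{West}².
∂π/∂q_{West} = 166 − 4q_{West} − q_{North} = 0, so q_{West} = 41.5 − 0.25q_{North}.
The reaction-function slope is −0.25, so a 12-unit rise in q_{North} moves q_{West} by −0.25 × 12 = −3. West's best response falls — the actions are strategic substitutes.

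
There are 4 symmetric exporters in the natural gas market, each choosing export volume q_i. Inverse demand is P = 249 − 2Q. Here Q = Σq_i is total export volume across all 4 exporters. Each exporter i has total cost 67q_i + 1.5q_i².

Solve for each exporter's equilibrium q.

A representative exporter's profit is π_i = q_i(249 − 2Q) − 67q_i − 1.5q_i², with Q = q_i + Σ_{j≠i} q_j.
First-order condition: 182 − 7q_i − 2Σ_{j≠i} q_j = 0.
Imposing symmetry (q_j = q for all j) turns Σ_{j≠i} q_j into 3q, so 182 = 13q and q = 14.

14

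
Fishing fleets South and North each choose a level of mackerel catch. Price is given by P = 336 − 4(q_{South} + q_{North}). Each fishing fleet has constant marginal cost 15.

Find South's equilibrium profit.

Fishing fleet South's profit: π = q_{South}(336 − 4(q_{South} + q_{North})) − 15q_{South}.
∂π/∂q_{South} = 321 − 8q_{South} − 4q_{North} = 0, so q_{South} = 40.125 − 0.5q_{North}.
By symmetry q_{North} = q_{South}; substituting into the reaction function, 1.5q_{South} = 40.125 and q_{South} = 26.75.
Price P = 336 − 4·53.5 = 122.
South's profit: (122 − 15)·26.75 = 2862.25.

2862.25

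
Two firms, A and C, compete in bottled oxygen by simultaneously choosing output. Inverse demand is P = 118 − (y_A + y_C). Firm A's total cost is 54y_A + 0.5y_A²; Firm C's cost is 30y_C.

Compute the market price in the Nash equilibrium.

70

Firm A's profit: π = y_A(118 − (y_A + y_C)) − 54y_A − 0.5y_A².
∂π/∂y_A = 64 − 3y_A − y_C = 0, so y_A = 64/3 − (1/3)y_C.
For C: ∂π/∂y_C = 88 − 2y_C − y_A = 0 ⇒ y_C = 44 − 0.5y_A.
Substituting the second reaction function into the first: y_A = 64/3 − (1/3)(44 − 0.5y_A), which gives (5/6)y_A = 20/3 ⇒ y_A = 8.
Then y_C = 44 − 0.5·8 = 40.
Equilibrium price: P = 118 − 48 = 70.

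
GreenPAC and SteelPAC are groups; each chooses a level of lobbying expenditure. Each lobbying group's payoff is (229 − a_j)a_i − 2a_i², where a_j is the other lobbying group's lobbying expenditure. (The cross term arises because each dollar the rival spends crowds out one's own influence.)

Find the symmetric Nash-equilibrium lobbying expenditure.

45.8

GreenPAC's payoff is (229 − a_S)a_G − 2a_G².
∂π/∂a_G = 229 − a_S − 4a_G = 0, so a_G = 57.25 − 0.25a_S.
The game is symmetric, so in equilibrium a_S = a_G: the reaction function gives 1.25a_G = 57.25, hence a_G = 45.8.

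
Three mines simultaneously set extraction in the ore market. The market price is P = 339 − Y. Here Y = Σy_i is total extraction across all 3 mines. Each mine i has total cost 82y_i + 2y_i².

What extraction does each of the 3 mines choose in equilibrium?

32.125

A representative mine's profit is π_i = y_i(339 − Y) − 82y_i − 2y_i², with Y = y_i + Σ_{j≠i} y_j.
First-order condition: 257 − 6y_i − Σ_{j≠i} y_j = 0.
Imposing symmetry (y_j = y for all j) turns Σ_{j≠i} y_j into 2y, so 257 = 8y and y = 32.125.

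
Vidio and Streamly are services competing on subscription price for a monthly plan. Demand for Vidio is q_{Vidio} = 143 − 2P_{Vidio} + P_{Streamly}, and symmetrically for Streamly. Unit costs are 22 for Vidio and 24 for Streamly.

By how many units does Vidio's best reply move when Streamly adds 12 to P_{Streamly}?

3

Vidio's profit: π = (P_{Vidio} − 22)(143 − 2P_{Vidio} + P_{Streamly}).
∂π/∂P_{Vidio} = 187 − 4P_{Vidio} + P_{Streamly} = 0 ⇒ P_{Vidio} = 46.75 + 0.25P_{Streamly}.
The reaction-function slope is 0.25, so a 12-unit rise in P_{Streamly} moves P_{Vidio} by 0.25 × 12 = 3. Vidio's best response rises — the actions are strategic complements.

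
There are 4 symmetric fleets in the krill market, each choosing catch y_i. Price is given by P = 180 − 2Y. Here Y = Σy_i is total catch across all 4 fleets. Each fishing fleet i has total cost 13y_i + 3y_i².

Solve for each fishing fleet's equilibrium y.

10.4375

A representative fishing fleet's profit is π_i = y_i(180 − 2Y) − 13y_i − 3y_i², with Y = y_i + Σ_{j≠i} y_j.
First-order condition: 167 − 10y_i − 2Σ_{j≠i} y_j = 0.
With identical fishing fleets, set every y_j = y: then 167 − 10y − 6y = 0, i.e. y = 167/16 = 10.4375.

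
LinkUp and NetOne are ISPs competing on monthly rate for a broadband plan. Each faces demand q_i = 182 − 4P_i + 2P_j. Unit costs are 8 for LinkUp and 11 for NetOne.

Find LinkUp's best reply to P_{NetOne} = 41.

LinkUp's profit: π = (P_{LinkUp} − 8)(182 − 4P_{LinkUp} + 2P_{NetOne}).
∂π/∂P_{LinkUp} = 214 − 8P_{LinkUp} + 2P_{NetOne} = 0 ⇒ P_{LinkUp} = 26.75 + 0.25P_{NetOne}.
At P_{NetOne} = 41: P_{LinkUp} = 26.75 + 0.25·41 = 37.

37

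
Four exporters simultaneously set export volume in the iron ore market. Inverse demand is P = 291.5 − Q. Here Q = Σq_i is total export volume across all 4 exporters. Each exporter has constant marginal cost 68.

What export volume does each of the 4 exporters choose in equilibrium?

A representative exporter's profit is π_i = q_i(291.5 − Q) − 68q_i, with Q = q_i + Σ_{j≠i} q_j.
First-order condition: 223.5 − 2q_i − Σ_{j≠i} q_j = 0.
Imposing symmetry (q_j = q for all j) turns Σ_{j≠i} q_j into 3q, so 223.5 = 5q and q = 44.7.

44.7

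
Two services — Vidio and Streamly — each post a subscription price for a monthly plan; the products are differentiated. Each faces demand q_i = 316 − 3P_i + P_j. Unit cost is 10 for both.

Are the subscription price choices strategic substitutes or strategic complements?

Vidio's profit: π = (P_{Vidio} − 10)(316 − 3P_{Vidio} + P_{Streamly}).
∂π/∂P_{Vidio} = 346 − 6P_{Vidio} + P_{Streamly} = 0 ⇒ P_{Vidio} = 173/3 + (1/6)P_{Streamly}.
The best-response slope dP_{Vidio}/dP_{Streamly} = 1/6 > 0: the reaction function is upward-sloping, so the choices are strategic complements.

strategic complements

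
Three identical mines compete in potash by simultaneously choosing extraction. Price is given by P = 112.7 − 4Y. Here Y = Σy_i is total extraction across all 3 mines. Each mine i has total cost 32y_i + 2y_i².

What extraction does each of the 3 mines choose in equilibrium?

4.035

A representative mine's profit is π_i = y_i(112.7 − 4Y) − 32y_i − 2y_i², with Y = y_i + Σ_{j≠i} y_j.
First-order condition: 80.7 − 12y_i − 4Σ_{j≠i} y_j = 0.
In a symmetric equilibrium every mine chooses the same y, so Σ_{j≠i} y_j = 2y. The condition becomes 80.7 − 20y = 0, giving y = 80.7/20 = 4.035.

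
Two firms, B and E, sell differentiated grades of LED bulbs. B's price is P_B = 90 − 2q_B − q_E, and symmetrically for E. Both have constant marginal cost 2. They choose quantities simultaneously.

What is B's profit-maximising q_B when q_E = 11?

19.25

Firm B's profit: π = q_B(90 − 2q_B − q_E) − 2q_B.
∂π/∂q_B = 88 − 4q_B − q_E = 0 ⇒ q_B = 22 − 0.25q_E.
At q_E = 11: q_B = 22 − 0.25·11 = 19.25.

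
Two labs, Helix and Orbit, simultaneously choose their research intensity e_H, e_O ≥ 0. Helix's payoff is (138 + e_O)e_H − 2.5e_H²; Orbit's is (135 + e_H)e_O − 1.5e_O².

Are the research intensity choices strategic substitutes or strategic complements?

Expanding Helix's payoff: 138e_H + e_Oe_H − 2.5e_H².
∂π/∂e_H = 138 + e_O − 5e_H = 0, so e_H = 27.6 + 0.2e_O.
The best-response slope de_H/de_O = 0.2 > 0: the reaction function is upward-sloping, so the choices are strategic complements.

strategic complements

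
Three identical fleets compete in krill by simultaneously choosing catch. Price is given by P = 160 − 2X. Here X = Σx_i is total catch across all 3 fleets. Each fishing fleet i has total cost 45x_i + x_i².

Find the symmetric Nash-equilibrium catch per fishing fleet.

A representative fishing fleet's profit is π_i = x_i(160 − 2X) − 45x_i − x_i², with X = x_i + Σ_{j≠i} x_j.
First-order condition: 115 − 6x_i − 2Σ_{j≠i} x_j = 0.
Imposing symmetry (x_j = x for all j) turns Σ_{j≠i} x_j into 2x, so 115 = 10x and x = 11.5.

11.5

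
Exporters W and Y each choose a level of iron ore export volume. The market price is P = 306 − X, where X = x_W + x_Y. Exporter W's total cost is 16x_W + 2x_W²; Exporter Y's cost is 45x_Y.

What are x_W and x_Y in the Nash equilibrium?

29, 116

Exporter W's profit: π = x_W(306 − (x_W + x_Y)) − 16x_W − 2x_W².
∂π/∂x_W = 290 − 6x_W − x_Y = 0, so x_W = 145/3 − (1/6)x_Y.
For Y: ∂π/∂x_Y = 261 − 2x_Y − x_W = 0 ⇒ x_Y = 130.5 − 0.5x_W.
Solving the two reaction functions simultaneously: (1 − (−1/6)(−0.5))x_W = 145/3 − (1/6)·130.5, so (11/12)x_W = 319/12 and x_W = 29.
Then x_Y = 130.5 − 0.5·29 = 116.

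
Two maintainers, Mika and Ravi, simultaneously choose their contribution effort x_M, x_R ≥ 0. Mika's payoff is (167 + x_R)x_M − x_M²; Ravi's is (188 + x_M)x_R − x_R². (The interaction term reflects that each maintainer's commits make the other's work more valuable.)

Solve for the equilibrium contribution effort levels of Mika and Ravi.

Expanding Mika's payoff: 167x_M + x_Rx_M − x_M².
∂π/∂x_M = 167 + x_R − 2x_M = 0, so x_M = 83.5 + 0.5x_R.
Likewise for Ravi: x_R = 94 + 0.5x_M.
Plugging x_R into Mika's best response: x_M = 83.5 + 0.5(94 + 0.5x_M) ⇒ 0.75x_M = 130.5, so x_M = 174.
Then x_R = 94 + 0.5·174 = 181.

174, 181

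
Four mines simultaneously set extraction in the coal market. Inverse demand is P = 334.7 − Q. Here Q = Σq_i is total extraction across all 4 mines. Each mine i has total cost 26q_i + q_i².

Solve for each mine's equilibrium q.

44.1

A representative mine's profit is π_i = q_i(334.7 − Q) − 26q_i − q_i², with Q = q_i + Σ_{j≠i} q_j.
First-order condition: 308.7 − 4q_i − Σ_{j≠i} q_j = 0.
With identical mines, set every q_j = q: then 308.7 − 4q − 3q = 0, i.e. q = 308.7/7 = 44.1.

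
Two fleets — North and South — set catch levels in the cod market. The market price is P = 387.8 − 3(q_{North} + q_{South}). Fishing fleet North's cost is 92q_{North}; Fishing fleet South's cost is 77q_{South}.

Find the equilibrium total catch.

Fishing fleet North's profit: π = q_{North}(387.8 − 3(q_{North} + q_{South})) − 92q_{North}.
∂π/∂q_{North} = 295.8 − 6q_{North} − 3q_{South} = 0, so q_{North} = 49.3 − 0.5q_{South}.
By the same steps for South: q_{South} = 51.8 − 0.5q_{North}.
Solving the two reaction functions simultaneously: (1 − (−0.5)(−0.5))q_{North} = 49.3 − 0.5·51.8, so 0.75q_{North} = 23.4 and q_{North} = 31.2.
Then q_{South} = 51.8 − 0.5·31.2 = 36.2.
Total catch: 31.2 + 36.2 = 67.4.

67.4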